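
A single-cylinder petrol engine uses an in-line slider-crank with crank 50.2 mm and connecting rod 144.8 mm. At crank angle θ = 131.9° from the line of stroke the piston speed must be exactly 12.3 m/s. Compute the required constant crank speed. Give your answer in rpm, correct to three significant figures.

For an in-line slider-crank, |v_piston| = rω|sinθ|·[1 + r cosθ/√(L² − r² sin²θ)].
With r = 0.0502 m, L = 0.1448 m, θ = 131.9°: the bracketed kinematic factor |dx/dθ| = 0.02841 m.
ω = v/|dx/dθ| = 12.3/0.02841 = 432.94 rad/s.
N = 60ω/(2π) = 4134.3 rpm.

4130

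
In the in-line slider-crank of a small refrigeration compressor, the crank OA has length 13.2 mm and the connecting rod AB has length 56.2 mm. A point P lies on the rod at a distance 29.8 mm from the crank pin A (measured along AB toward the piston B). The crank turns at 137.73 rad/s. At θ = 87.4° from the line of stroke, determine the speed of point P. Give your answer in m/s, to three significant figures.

1.83

ω = 137.7 rad/s.  Crank-pin speed |V_A| = rω = 1.818 m/s, perpendicular to OA.
Rod angle: sinφ = −(r/L) sinθ ⇒ φ = -13.570°; ω_rod = −rω cosθ/√(L²−r²sin²θ) = -1.5096 rad/s.
V_P = V_A + ω_rod × AP, with AP = 0.0298 m along the rod.
Components: V_Px = −rω sinθ − a·ω_rod·sinφ = -1.8267 m/s;  V_Py = rω cosθ + a·ω_rod·cosφ = +0.038741 m/s.
|V_P| = √(V_Px² + V_Py²) = 1.8271 m/s.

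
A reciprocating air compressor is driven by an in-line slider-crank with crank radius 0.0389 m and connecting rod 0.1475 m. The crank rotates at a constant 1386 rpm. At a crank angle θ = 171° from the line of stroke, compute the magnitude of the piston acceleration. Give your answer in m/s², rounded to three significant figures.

603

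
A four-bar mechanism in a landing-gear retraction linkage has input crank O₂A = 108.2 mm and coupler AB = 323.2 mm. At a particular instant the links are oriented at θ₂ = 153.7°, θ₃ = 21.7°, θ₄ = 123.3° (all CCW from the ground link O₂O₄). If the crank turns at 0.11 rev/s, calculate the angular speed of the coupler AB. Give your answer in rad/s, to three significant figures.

ω₂ = 0.6912 rad/s (from 0.11 rev/s).
Differentiating the loop-closure r₂e^{iθ₂}+r₃e^{iθ₃}=r₁+r₄e^{iθ₄} gives r₂ω₂e^{iθ₂}+r₃ω₃e^{iθ₃}=r₄ω₄e^{iθ₄}.
Eliminating the other unknown: ω₃ = r₂ω₂ sin(θ₄−θ₂) / [r₃ sin(θ₃−θ₄)].
Numerator sine = -0.50603; denominator sine = -0.97958.
Result = 0.1082·0.6912·(-0.50603) / (0.3232·(-0.97958)) = +0.11953 rad/s; magnitude 0.11953 rad/s.

0.120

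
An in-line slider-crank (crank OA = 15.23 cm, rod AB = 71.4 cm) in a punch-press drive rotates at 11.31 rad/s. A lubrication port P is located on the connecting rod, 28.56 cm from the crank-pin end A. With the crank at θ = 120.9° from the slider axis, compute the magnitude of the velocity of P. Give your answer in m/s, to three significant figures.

1.51

ω = 11.31 rad/s.  Crank-pin speed |V_A| = rω = 1.7225 m/s, perpendicular to OA.
Rod angle: sinφ = −(r/L) sinθ ⇒ φ = -10.546°; ω_rod = −rω cosθ/√(L²−r²sin²θ) = +1.2602 rad/s.
V_P = V_A + ω_rod × AP, with AP = 0.2856 m along the rod.
Components: V_Px = −rω sinθ − a·ω_rod·sinφ = -1.4122 m/s;  V_Py = rω cosθ + a·ω_rod·cosφ = -0.53075 m/s.
|V_P| = √(V_Px² + V_Py²) = 1.5086 m/s.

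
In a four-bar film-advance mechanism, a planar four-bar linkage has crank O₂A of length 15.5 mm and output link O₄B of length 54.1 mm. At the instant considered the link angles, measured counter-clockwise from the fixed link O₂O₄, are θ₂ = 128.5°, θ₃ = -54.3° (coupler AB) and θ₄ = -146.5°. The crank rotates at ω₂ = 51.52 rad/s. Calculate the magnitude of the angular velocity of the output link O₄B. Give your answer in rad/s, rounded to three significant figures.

ω₂ = 51.52 rad/s
Differentiating the loop-closure r₂e^{iθ₂}+r₃e^{iθ₃}=r₁+r₄e^{iθ₄} gives r₂ω₂e^{iθ₂}+r₃ω₃e^{iθ₃}=r₄ω₄e^{iθ₄}.
Eliminating the other unknown: ω₄ = r₂ω₂ sin(θ₂−θ₃) / [r₄ sin(θ₄−θ₃)].
Numerator sine = -0.04885; denominator sine = -0.99926.
Result = 0.0155·51.52·(-0.04885) / (0.0541·(-0.99926)) = +0.72159 rad/s; magnitude 0.72159 rad/s.

0.722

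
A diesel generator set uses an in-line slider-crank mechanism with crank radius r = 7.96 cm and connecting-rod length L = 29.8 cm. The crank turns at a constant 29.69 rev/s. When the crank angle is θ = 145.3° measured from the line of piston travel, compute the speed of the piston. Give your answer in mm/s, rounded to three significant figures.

6580

ω = 2π·29.7 = 186.5 rad/s
For an in-line slider-crank, x = r cosθ + √(L² − r² sin²θ), so v = −rω sinθ·[1 + r cosθ/√(L² − r² sin²θ)].
With r = 0.0796 m, L = 0.298 m, θ = 145.3°: √(L² − r² sin²θ) = 0.29453 m.
v = −0.0796·186.5·0.56928·[1 + 0.0796·-0.82214/0.29453] = -6.5751 m/s.
|v| = 6.5751 m/s = 6575.1 mm/s.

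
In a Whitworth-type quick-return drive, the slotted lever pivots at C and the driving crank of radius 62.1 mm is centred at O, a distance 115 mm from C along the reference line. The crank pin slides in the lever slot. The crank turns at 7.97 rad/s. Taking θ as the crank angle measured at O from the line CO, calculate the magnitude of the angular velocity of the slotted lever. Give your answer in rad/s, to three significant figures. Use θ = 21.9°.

ω = 7.97 rad/s
Crank pin A relative to C: A = (d + r cosθ, r sinθ); lever angle φ = atan2(r sinθ, d + r cosθ).
Differentiating tanφ: φ̇ = rω(d cosθ + r)/(d² + r² + 2dr cosθ).
d² + r² + 2dr cosθ = |CA|² = 0.0303337 m²;  d cosθ + r = +0.1688 m.
|ω_lever| = |0.0621·7.97·+0.1688| / 0.0303337 = 2.7542 rad/s.

2.75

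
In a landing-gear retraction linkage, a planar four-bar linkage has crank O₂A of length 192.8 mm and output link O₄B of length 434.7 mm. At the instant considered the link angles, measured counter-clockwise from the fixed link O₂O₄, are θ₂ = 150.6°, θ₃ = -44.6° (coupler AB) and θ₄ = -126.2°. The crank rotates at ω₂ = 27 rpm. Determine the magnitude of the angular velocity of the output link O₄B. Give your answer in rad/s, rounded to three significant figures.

0.332

ω₂ = 2.827 rad/s (from 27 rpm).
Differentiating the loop-closure r₂e^{iθ₂}+r₃e^{iθ₃}=r₁+r₄e^{iθ₄} gives r₂ω₂e^{iθ₂}+r₃ω₃e^{iθ₃}=r₄ω₄e^{iθ₄}.
Eliminating the other unknown: ω₄ = r₂ω₂ sin(θ₂−θ₃) / [r₄ sin(θ₄−θ₃)].
Numerator sine = -0.26219; denominator sine = -0.98927.
Result = 0.1928·2.827·(-0.26219) / (0.4347·(-0.98927)) = +0.33236 rad/s; magnitude 0.33236 rad/s.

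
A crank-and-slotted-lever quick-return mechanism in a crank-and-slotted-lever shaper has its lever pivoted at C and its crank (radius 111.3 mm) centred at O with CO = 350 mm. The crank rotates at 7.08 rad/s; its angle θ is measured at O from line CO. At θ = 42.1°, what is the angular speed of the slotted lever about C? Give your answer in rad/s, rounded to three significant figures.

ω = 7.08 rad/s
Crank pin A relative to C: A = (d + r cosθ, r sinθ); lever angle φ = atan2(r sinθ, d + r cosθ).
Differentiating tanφ: φ̇ = rω(d cosθ + r)/(d² + r² + 2dr cosθ).
d² + r² + 2dr cosθ = |CA|² = 0.192695 m²;  d cosθ + r = +0.37099 m.
|ω_lever| = |0.1113·7.08·+0.37099| / 0.192695 = 1.5171 rad/s.

1.52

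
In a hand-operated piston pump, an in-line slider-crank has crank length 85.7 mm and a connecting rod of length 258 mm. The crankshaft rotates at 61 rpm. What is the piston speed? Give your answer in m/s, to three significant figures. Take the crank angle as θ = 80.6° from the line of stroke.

0.571

ω = 2π·61/60 = 6.388 rad/s
For an in-line slider-crank, x = r cosθ + √(L² − r² sin²θ), so v = −rω sinθ·[1 + r cosθ/√(L² − r² sin²θ)].
With r = 0.0857 m, L = 0.258 m, θ = 80.6°: √(L² − r² sin²θ) = 0.24375 m.
v = −0.0857·6.388·0.98657·[1 + 0.0857·0.16333/0.24375] = -0.57111 m/s.
|v| = 0.57111 m/s.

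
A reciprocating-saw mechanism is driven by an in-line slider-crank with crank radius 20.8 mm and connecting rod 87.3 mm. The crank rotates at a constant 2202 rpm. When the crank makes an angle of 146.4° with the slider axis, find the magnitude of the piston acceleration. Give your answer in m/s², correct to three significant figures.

815

ω = 2π·2202/60 = 230.6 rad/s
x(θ) = r cosθ + √(L² − r² sin²θ); with ω constant, a = ω²·d²x/dθ².
d²x/dθ² = −r cosθ − r²(cos2θ)/√u − r⁴ sin²2θ/(4u^{3/2}),  u = L² − r² sin²θ = 0.0074888 m².
Substituting r = 0.0208 m, L = 0.0873 m, θ = 146.4°: d²x/dθ² = +0.015326 m.
a = ω²·d²x/dθ² = (230.6)²·(+0.015326) = +814.93 m/s²;  |a| = 814.93 m/s².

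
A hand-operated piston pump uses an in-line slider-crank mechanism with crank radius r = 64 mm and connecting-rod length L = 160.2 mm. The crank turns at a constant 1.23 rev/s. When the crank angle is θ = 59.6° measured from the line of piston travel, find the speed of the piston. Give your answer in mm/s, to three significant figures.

ω = 2π·1.23 = 7.728 rad/s
For an in-line slider-crank, x = r cosθ + √(L² − r² sin²θ), so v = −rω sinθ·[1 + r cosθ/√(L² − r² sin²θ)].
With r = 0.064 m, L = 0.1602 m, θ = 59.6°: √(L² − r² sin²θ) = 0.15039 m.
v = −0.064·7.728·0.86251·[1 + 0.064·0.50603/0.15039] = -0.51848 m/s.
|v| = 0.51848 m/s = 518.48 mm/s.

518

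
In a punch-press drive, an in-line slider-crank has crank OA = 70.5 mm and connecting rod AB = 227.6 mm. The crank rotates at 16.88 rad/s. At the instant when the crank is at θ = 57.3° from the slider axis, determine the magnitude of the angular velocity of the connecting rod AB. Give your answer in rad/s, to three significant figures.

2.93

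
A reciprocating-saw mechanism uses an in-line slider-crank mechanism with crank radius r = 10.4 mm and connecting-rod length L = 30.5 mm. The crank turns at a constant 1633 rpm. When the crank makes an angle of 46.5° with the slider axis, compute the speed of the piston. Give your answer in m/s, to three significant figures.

ω = 2π·1633/60 = 171 rad/s
For an in-line slider-crank, x = r cosθ + √(L² − r² sin²θ), so v = −rω sinθ·[1 + r cosθ/√(L² − r² sin²θ)].
With r = 0.0104 m, L = 0.0305 m, θ = 46.5°: √(L² − r² sin²θ) = 0.029552 m.
v = −0.0104·171·0.72537·[1 + 0.0104·0.68835/0.029552] = -1.6026 m/s.
|v| = 1.6026 m/s.

1.60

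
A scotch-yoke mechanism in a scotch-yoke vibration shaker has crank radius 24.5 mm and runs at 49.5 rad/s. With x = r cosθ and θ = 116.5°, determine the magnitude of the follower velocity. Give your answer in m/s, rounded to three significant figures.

1.09

ω = 49.5 rad/s
x = r cosθ ⇒ ẋ = −rω sinθ.
|v| = rω|sinθ| = 0.0245·49.5·|sin 116.5°| = 1.0853 m/s.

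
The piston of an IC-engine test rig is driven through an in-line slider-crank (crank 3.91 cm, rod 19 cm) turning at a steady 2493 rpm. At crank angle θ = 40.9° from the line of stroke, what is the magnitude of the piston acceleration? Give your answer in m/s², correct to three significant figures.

2100

ω = 2π·2493/60 = 261.1 rad/s
x(θ) = r cosθ + √(L² − r² sin²θ); with ω constant, a = ω²·d²x/dθ².
d²x/dθ² = −r cosθ − r²(cos2θ)/√u − r⁴ sin²2θ/(4u^{3/2}),  u = L² − r² sin²θ = 0.0354446 m².
Substituting r = 0.0391 m, L = 0.19 m, θ = 40.9°: d²x/dθ² = -0.030798 m.
a = ω²·d²x/dθ² = (261.1)²·(-0.030798) = -2099 m/s²;  |a| = 2099 m/s².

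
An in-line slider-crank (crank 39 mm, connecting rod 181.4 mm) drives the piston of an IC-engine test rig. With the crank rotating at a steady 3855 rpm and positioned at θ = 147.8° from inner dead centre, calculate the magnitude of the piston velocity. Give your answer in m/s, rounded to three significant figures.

6.85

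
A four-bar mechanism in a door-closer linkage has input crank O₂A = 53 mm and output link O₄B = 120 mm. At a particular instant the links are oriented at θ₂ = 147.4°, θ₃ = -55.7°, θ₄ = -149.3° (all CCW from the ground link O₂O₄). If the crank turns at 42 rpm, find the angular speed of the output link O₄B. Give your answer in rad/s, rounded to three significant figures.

ω₂ = 4.398 rad/s (from 42 rpm).
Differentiating the loop-closure r₂e^{iθ₂}+r₃e^{iθ₃}=r₁+r₄e^{iθ₄} gives r₂ω₂e^{iθ₂}+r₃ω₃e^{iθ₃}=r₄ω₄e^{iθ₄}.
Eliminating the other unknown: ω₄ = r₂ω₂ sin(θ₂−θ₃) / [r₄ sin(θ₄−θ₃)].
Numerator sine = -0.39234; denominator sine = -0.99803.
Result = 0.053·4.398·(-0.39234) / (0.12·(-0.99803)) = +0.76364 rad/s; magnitude 0.76364 rad/s.

0.764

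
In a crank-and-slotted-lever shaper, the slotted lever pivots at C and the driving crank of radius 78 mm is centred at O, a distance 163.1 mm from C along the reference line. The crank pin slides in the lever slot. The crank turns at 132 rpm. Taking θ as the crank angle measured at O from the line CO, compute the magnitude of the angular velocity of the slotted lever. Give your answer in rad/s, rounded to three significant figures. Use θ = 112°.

0.787

ω = 13.82 rad/s (from 132 rpm).
Crank pin A relative to C: A = (d + r cosθ, r sinθ); lever angle φ = atan2(r sinθ, d + r cosθ).
Differentiating tanφ: φ̇ = rω(d cosθ + r)/(d² + r² + 2dr cosθ).
d² + r² + 2dr cosθ = |CA|² = 0.0231543 m²;  d cosθ + r = +0.016902 m.
|ω_lever| = |0.078·13.82·+0.016902| / 0.0231543 = 0.78704 rad/s.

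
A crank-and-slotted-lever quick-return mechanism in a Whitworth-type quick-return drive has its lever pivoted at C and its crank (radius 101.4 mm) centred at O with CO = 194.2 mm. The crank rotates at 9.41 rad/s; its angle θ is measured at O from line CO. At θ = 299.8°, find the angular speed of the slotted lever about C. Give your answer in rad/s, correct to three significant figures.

ω = 9.41 rad/s
Crank pin A relative to C: A = (d + r cosθ, r sinθ); lever angle φ = atan2(r sinθ, d + r cosθ).
Differentiating tanφ: φ̇ = rω(d cosθ + r)/(d² + r² + 2dr cosθ).
d² + r² + 2dr cosθ = |CA|² = 0.0675683 m²;  d cosθ + r = +0.19791 m.
|ω_lever| = |0.1014·9.41·+0.19791| / 0.0675683 = 2.7948 rad/s.

2.79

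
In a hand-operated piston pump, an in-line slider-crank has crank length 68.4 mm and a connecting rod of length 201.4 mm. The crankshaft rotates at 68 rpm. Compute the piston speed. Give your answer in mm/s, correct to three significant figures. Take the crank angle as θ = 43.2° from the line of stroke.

ω = 2π·68/60 = 7.121 rad/s
For an in-line slider-crank, x = r cosθ + √(L² − r² sin²θ), so v = −rω sinθ·[1 + r cosθ/√(L² − r² sin²θ)].
With r = 0.0684 m, L = 0.2014 m, θ = 43.2°: √(L² − r² sin²θ) = 0.19588 m.
v = −0.0684·7.121·0.68455·[1 + 0.0684·0.72897/0.19588] = -0.4183 m/s.
|v| = 0.4183 m/s = 418.3 mm/s.

418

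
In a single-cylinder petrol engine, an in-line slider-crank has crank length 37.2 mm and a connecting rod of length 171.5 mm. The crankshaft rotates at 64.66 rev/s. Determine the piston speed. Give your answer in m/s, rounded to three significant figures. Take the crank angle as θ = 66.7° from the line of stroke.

15.1

ω = 2π·64.7 = 406.3 rad/s
For an in-line slider-crank, x = r cosθ + √(L² − r² sin²θ), so v = −rω sinθ·[1 + r cosθ/√(L² − r² sin²θ)].
With r = 0.0372 m, L = 0.1715 m, θ = 66.7°: √(L² − r² sin²θ) = 0.16806 m.
v = −0.0372·406.3·0.91845·[1 + 0.0372·0.39555/0.16806] = -15.096 m/s.
|v| = 15.096 m/s.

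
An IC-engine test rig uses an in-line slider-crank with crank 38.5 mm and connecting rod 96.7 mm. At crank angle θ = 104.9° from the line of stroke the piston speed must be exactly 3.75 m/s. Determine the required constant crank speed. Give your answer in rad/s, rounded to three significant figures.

113

For an in-line slider-crank, |v_piston| = rω|sinθ|·[1 + r cosθ/√(L² − r² sin²θ)].
With r = 0.0385 m, L = 0.0967 m, θ = 104.9°: the bracketed kinematic factor |dx/dθ| = 0.033079 m.
ω = v/|dx/dθ| = 3.75/0.033079 = 113.37 rad/s.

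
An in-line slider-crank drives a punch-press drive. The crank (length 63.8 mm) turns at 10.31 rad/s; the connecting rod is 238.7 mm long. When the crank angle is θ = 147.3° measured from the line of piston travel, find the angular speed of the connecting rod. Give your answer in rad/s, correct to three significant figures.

ω = 10.31 rad/s
The rod makes angle φ with the slider axis where L sinφ = r sinθ; differentiating, L cosφ·φ̇ = r ω cosθ.
L cosφ = √(L² − r² sin²θ) = 0.2362 m.
|ω_rod| = r ω |cosθ| / √(L² − r² sin²θ) = 0.0638·10.31·0.84151/0.2362 = 2.3435 rad/s.

2.34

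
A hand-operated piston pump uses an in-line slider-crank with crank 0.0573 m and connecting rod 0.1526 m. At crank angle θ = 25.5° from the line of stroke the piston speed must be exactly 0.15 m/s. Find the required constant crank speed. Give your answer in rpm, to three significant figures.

43.2

For an in-line slider-crank, |v_piston| = rω|sinθ|·[1 + r cosθ/√(L² − r² sin²θ)].
With r = 0.0573 m, L = 0.1526 m, θ = 25.5°: the bracketed kinematic factor |dx/dθ| = 0.03314 m.
ω = v/|dx/dθ| = 0.15/0.03314 = 4.5262 rad/s.
N = 60ω/(2π) = 43.222 rpm.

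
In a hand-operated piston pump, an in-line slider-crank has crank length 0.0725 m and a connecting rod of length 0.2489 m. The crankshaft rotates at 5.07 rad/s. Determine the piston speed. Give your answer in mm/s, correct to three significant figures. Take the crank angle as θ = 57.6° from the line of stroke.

360

ω = 5.07 rad/s
For an in-line slider-crank, x = r cosθ + √(L² − r² sin²θ), so v = −rω sinθ·[1 + r cosθ/√(L² − r² sin²θ)].
With r = 0.0725 m, L = 0.2489 m, θ = 57.6°: √(L² − r² sin²θ) = 0.24126 m.
v = −0.0725·5.07·0.84433·[1 + 0.0725·0.53583/0.24126] = -0.36033 m/s.
|v| = 0.36033 m/s = 360.33 mm/s.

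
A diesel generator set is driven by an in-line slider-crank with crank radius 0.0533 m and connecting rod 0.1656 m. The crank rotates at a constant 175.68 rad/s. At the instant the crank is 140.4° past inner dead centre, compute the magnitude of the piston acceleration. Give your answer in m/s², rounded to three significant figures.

1150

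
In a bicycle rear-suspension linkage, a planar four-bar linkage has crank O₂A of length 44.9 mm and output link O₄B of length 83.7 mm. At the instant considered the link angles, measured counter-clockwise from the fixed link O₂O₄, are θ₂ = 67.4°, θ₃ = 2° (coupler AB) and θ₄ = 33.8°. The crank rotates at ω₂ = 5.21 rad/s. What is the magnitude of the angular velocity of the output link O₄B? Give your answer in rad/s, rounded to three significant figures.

ω₂ = 5.21 rad/s
Differentiating the loop-closure r₂e^{iθ₂}+r₃e^{iθ₃}=r₁+r₄e^{iθ₄} gives r₂ω₂e^{iθ₂}+r₃ω₃e^{iθ₃}=r₄ω₄e^{iθ₄}.
Eliminating the other unknown: ω₄ = r₂ω₂ sin(θ₂−θ₃) / [r₄ sin(θ₄−θ₃)].
Numerator sine = +0.90924; denominator sine = +0.52696.
Result = 0.0449·5.21·(+0.90924) / (0.0837·(+0.52696)) = +4.8224 rad/s; magnitude 4.8224 rad/s.

4.82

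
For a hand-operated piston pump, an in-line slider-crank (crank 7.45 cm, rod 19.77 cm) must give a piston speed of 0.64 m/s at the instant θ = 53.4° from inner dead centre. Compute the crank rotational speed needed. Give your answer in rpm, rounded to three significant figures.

For an in-line slider-crank, |v_piston| = rω|sinθ|·[1 + r cosθ/√(L² − r² sin²θ)].
With r = 0.0745 m, L = 0.1977 m, θ = 53.4°: the bracketed kinematic factor |dx/dθ| = 0.073909 m.
ω = v/|dx/dθ| = 0.64/0.073909 = 8.6594 rad/s.
N = 60ω/(2π) = 82.691 rpm.

82.7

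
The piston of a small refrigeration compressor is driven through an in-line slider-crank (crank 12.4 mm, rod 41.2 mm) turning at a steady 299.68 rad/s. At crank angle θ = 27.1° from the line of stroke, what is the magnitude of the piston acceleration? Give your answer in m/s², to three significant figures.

1190

ω = 299.7 rad/s
x(θ) = r cosθ + √(L² − r² sin²θ); with ω constant, a = ω²·d²x/dθ².
d²x/dθ² = −r cosθ − r²(cos2θ)/√u − r⁴ sin²2θ/(4u^{3/2}),  u = L² − r² sin²θ = 0.00166553 m².
Substituting r = 0.0124 m, L = 0.0412 m, θ = 27.1°: d²x/dθ² = -0.0133 m.
a = ω²·d²x/dθ² = (299.7)²·(-0.0133) = -1194.4 m/s²;  |a| = 1194.4 m/s².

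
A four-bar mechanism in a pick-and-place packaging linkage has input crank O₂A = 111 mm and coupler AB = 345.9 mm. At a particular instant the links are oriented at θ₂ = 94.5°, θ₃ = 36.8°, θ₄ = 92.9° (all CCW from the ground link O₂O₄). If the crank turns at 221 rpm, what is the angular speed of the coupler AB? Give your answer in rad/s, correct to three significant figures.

0.250

ω₂ = 23.14 rad/s (from 221 rpm).
Differentiating the loop-closure r₂e^{iθ₂}+r₃e^{iθ₃}=r₁+r₄e^{iθ₄} gives r₂ω₂e^{iθ₂}+r₃ω₃e^{iθ₃}=r₄ω₄e^{iθ₄}.
Eliminating the other unknown: ω₃ = r₂ω₂ sin(θ₄−θ₂) / [r₃ sin(θ₃−θ₄)].
Numerator sine = -0.02792; denominator sine = -0.83001.
Result = 0.111·23.14·(-0.02792) / (0.3459·(-0.83001)) = +0.24983 rad/s; magnitude 0.24983 rad/s.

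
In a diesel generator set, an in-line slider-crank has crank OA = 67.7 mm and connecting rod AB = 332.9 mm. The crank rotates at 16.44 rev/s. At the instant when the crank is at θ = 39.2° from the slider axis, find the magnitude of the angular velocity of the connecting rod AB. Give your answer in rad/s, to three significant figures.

ω = 103.3 rad/s (converted from 16.44 rev/s).
The rod makes angle φ with the slider axis where L sinφ = r sinθ; differentiating, L cosφ·φ̇ = r ω cosθ.
L cosφ = √(L² − r² sin²θ) = 0.33014 m.
|ω_rod| = r ω |cosθ| / √(L² − r² sin²θ) = 0.0677·103.3·0.77494/0.33014 = 16.415 rad/s.

16.4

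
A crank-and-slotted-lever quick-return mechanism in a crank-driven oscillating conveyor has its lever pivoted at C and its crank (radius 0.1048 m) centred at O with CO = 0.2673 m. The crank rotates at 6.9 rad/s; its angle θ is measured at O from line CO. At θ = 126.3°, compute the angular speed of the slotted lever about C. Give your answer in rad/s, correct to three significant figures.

0.784

ω = 6.9 rad/s
Crank pin A relative to C: A = (d + r cosθ, r sinθ); lever angle φ = atan2(r sinθ, d + r cosθ).
Differentiating tanφ: φ̇ = rω(d cosθ + r)/(d² + r² + 2dr cosθ).
d² + r² + 2dr cosθ = |CA|² = 0.0492642 m²;  d cosθ + r = -0.053445 m.
|ω_lever| = |0.1048·6.9·-0.053445| / 0.0492642 = 0.78449 rad/s.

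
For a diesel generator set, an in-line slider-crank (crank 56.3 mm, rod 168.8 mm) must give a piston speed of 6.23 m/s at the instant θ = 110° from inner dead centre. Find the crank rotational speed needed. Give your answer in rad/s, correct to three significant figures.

134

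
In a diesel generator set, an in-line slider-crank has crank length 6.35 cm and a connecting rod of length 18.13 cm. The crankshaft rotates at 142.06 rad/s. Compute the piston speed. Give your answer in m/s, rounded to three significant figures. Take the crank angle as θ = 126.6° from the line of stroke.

ω = 142.1 rad/s
For an in-line slider-crank, x = r cosθ + √(L² − r² sin²θ), so v = −rω sinθ·[1 + r cosθ/√(L² − r² sin²θ)].
With r = 0.0635 m, L = 0.1813 m, θ = 126.6°: √(L² − r² sin²θ) = 0.17399 m.
v = −0.0635·142.1·0.80282·[1 + 0.0635·-0.59622/0.17399] = -5.6661 m/s.
|v| = 5.6661 m/s.

5.67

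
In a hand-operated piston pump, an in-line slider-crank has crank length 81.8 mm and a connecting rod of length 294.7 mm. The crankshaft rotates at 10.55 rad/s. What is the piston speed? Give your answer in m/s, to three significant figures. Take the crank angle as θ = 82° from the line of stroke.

0.889

ω = 10.55 rad/s
For an in-line slider-crank, x = r cosθ + √(L² − r² sin²θ), so v = −rω sinθ·[1 + r cosθ/√(L² − r² sin²θ)].
With r = 0.0818 m, L = 0.2947 m, θ = 82°: √(L² − r² sin²θ) = 0.28335 m.
v = −0.0818·10.55·0.99027·[1 + 0.0818·0.13917/0.28335] = -0.88893 m/s.
|v| = 0.88893 m/s.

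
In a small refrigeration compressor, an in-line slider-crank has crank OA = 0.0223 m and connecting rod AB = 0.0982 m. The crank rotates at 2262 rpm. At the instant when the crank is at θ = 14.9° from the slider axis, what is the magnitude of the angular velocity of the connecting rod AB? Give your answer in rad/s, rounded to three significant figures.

ω = 236.9 rad/s (converted from 2262 rpm).
The rod makes angle φ with the slider axis where L sinφ = r sinθ; differentiating, L cosφ·φ̇ = r ω cosθ.
L cosφ = √(L² − r² sin²θ) = 0.098032 m.
|ω_rod| = r ω |cosθ| / √(L² − r² sin²θ) = 0.0223·236.9·0.96638/0.098032 = 52.072 rad/s.

52.1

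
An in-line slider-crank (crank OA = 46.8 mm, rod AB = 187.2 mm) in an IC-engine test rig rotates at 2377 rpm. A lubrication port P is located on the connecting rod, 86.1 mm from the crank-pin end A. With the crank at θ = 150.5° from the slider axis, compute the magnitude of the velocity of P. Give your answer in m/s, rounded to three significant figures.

ω = 248.9 rad/s.  Crank-pin speed |V_A| = rω = 11.649 m/s, perpendicular to OA.
Rod angle: sinφ = −(r/L) sinθ ⇒ φ = -7.071°; ω_rod = −rω cosθ/√(L²−r²sin²θ) = +54.577 rad/s.
V_P = V_A + ω_rod × AP, with AP = 0.0861 m along the rod.
Components: V_Px = −rω sinθ − a·ω_rod·sinφ = -5.158 m/s;  V_Py = rω cosθ + a·ω_rod·cosφ = -5.4758 m/s.
|V_P| = √(V_Px² + V_Py²) = 7.5225 m/s.

7.52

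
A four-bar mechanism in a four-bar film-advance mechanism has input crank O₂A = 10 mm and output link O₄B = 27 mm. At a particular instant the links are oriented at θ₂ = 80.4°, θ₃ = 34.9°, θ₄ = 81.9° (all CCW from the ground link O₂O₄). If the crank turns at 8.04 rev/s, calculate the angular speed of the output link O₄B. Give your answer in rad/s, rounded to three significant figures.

18.2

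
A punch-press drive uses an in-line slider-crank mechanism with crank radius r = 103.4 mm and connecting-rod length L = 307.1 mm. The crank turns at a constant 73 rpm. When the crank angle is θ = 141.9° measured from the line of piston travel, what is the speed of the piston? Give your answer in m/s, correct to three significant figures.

0.356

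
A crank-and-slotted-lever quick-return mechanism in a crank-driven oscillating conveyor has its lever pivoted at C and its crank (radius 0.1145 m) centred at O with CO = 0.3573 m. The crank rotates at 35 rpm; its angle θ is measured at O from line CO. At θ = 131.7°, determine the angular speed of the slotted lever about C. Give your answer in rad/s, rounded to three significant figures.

0.599

ω = 3.665 rad/s (from 35 rpm).
Crank pin A relative to C: A = (d + r cosθ, r sinθ); lever angle φ = atan2(r sinθ, d + r cosθ).
Differentiating tanφ: φ̇ = rω(d cosθ + r)/(d² + r² + 2dr cosθ).
d² + r² + 2dr cosθ = |CA|² = 0.0863433 m²;  d cosθ + r = -0.12319 m.
|ω_lever| = |0.1145·3.665·-0.12319| / 0.0863433 = 0.59874 rad/s.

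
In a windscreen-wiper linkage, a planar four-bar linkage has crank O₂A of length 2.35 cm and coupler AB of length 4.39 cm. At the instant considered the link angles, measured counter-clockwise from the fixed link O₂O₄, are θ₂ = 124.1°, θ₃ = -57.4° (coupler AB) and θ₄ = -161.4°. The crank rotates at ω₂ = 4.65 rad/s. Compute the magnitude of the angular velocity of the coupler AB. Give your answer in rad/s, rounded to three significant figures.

ω₂ = 4.65 rad/s
Differentiating the loop-closure r₂e^{iθ₂}+r₃e^{iθ₃}=r₁+r₄e^{iθ₄} gives r₂ω₂e^{iθ₂}+r₃ω₃e^{iθ₃}=r₄ω₄e^{iθ₄}.
Eliminating the other unknown: ω₃ = r₂ω₂ sin(θ₄−θ₂) / [r₃ sin(θ₃−θ₄)].
Numerator sine = +0.96363; denominator sine = +0.97030.
Result = 0.0235·4.65·(+0.96363) / (0.0439·(+0.97030)) = +2.4721 rad/s; magnitude 2.4721 rad/s.

2.47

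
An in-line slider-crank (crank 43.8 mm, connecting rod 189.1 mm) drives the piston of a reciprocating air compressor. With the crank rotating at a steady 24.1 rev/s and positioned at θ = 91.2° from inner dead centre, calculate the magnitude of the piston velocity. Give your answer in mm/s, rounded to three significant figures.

ω = 2π·24.1 = 151.4 rad/s
For an in-line slider-crank, x = r cosθ + √(L² − r² sin²θ), so v = −rω sinθ·[1 + r cosθ/√(L² − r² sin²θ)].
With r = 0.0438 m, L = 0.1891 m, θ = 91.2°: √(L² − r² sin²θ) = 0.18396 m.
v = −0.0438·151.4·0.99978·[1 + 0.0438·-0.02094/0.18396] = -6.5979 m/s.
|v| = 6.5979 m/s = 6597.9 mm/s.

6600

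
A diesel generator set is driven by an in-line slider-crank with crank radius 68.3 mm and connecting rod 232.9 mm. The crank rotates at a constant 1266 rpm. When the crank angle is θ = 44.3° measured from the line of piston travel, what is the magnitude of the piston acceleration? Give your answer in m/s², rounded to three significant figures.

876

ω = 2π·1266/60 = 132.6 rad/s
x(θ) = r cosθ + √(L² − r² sin²θ); with ω constant, a = ω²·d²x/dθ².
d²x/dθ² = −r cosθ − r²(cos2θ)/√u − r⁴ sin²2θ/(4u^{3/2}),  u = L² − r² sin²θ = 0.051967 m².
Substituting r = 0.0683 m, L = 0.2329 m, θ = 44.3°: d²x/dθ² = -0.049841 m.
a = ω²·d²x/dθ² = (132.6)²·(-0.049841) = -876.01 m/s²;  |a| = 876.01 m/s².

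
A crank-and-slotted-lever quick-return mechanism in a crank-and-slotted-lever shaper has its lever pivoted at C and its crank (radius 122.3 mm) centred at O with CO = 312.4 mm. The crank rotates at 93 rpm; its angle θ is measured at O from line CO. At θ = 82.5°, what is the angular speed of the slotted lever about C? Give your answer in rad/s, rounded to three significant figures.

ω = 9.739 rad/s (from 93 rpm).
Crank pin A relative to C: A = (d + r cosθ, r sinθ); lever angle φ = atan2(r sinθ, d + r cosθ).
Differentiating tanφ: φ̇ = rω(d cosθ + r)/(d² + r² + 2dr cosθ).
d² + r² + 2dr cosθ = |CA|² = 0.122525 m²;  d cosθ + r = +0.16308 m.
|ω_lever| = |0.1223·9.739·+0.16308| / 0.122525 = 1.5853 rad/s.

1.59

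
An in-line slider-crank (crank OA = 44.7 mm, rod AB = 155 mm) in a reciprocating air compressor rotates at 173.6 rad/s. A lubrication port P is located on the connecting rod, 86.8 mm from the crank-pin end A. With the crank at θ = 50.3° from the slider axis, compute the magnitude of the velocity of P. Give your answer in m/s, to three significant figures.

6.95

ω = 173.6 rad/s.  Crank-pin speed |V_A| = rω = 7.7599 m/s, perpendicular to OA.
Rod angle: sinφ = −(r/L) sinθ ⇒ φ = -12.820°; ω_rod = −rω cosθ/√(L²−r²sin²θ) = -32.797 rad/s.
V_P = V_A + ω_rod × AP, with AP = 0.0868 m along the rod.
Components: V_Px = −rω sinθ − a·ω_rod·sinφ = -6.6021 m/s;  V_Py = rω cosθ + a·ω_rod·cosφ = +2.181 m/s.
|V_P| = √(V_Px² + V_Py²) = 6.953 m/s.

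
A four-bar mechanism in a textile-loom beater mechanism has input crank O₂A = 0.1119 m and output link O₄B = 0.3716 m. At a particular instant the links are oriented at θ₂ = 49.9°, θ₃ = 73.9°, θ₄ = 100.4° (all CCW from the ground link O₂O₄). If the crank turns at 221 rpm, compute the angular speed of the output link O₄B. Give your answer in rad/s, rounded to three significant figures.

6.35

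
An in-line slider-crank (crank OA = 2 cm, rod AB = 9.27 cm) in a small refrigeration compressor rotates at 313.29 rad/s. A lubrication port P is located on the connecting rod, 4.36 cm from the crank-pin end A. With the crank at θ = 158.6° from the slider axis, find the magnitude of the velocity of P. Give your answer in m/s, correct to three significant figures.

3.72

ω = 313.3 rad/s.  Crank-pin speed |V_A| = rω = 6.2658 m/s, perpendicular to OA.
Rod angle: sinφ = −(r/L) sinθ ⇒ φ = -4.515°; ω_rod = −rω cosθ/√(L²−r²sin²θ) = +63.128 rad/s.
V_P = V_A + ω_rod × AP, with AP = 0.0436 m along the rod.
Components: V_Px = −rω sinθ − a·ω_rod·sinφ = -2.0696 m/s;  V_Py = rω cosθ + a·ω_rod·cosφ = -3.09 m/s.
|V_P| = √(V_Px² + V_Py²) = 3.719 m/s.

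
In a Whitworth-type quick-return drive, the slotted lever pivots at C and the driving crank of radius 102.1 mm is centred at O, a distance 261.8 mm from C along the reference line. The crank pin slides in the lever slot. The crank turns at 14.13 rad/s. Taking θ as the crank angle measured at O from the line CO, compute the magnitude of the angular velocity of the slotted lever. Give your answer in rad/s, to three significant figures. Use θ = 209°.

5.68

ω = 14.13 rad/s
Crank pin A relative to C: A = (d + r cosθ, r sinθ); lever angle φ = atan2(r sinθ, d + r cosθ).
Differentiating tanφ: φ̇ = rω(d cosθ + r)/(d² + r² + 2dr cosθ).
d² + r² + 2dr cosθ = |CA|² = 0.0322069 m²;  d cosθ + r = -0.12688 m.
|ω_lever| = |0.1021·14.13·-0.12688| / 0.0322069 = 5.6833 rad/s.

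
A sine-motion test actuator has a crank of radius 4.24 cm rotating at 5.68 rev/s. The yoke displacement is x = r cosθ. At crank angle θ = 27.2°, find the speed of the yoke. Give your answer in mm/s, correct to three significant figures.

ω = 35.69 rad/s (from 5.68 rev/s).
x = r cosθ ⇒ ẋ = −rω sinθ.
|v| = rω|sinθ| = 0.0424·35.69·|sin 27.2°| = 0.69168 m/s = 691.68 mm/s.

692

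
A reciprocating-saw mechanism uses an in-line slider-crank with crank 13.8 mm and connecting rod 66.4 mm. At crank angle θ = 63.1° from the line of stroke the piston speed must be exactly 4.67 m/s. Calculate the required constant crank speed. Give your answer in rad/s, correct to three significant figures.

346

For an in-line slider-crank, |v_piston| = rω|sinθ|·[1 + r cosθ/√(L² − r² sin²θ)].
With r = 0.0138 m, L = 0.0664 m, θ = 63.1°: the bracketed kinematic factor |dx/dθ| = 0.013484 m.
ω = v/|dx/dθ| = 4.67/0.013484 = 346.33 rad/s.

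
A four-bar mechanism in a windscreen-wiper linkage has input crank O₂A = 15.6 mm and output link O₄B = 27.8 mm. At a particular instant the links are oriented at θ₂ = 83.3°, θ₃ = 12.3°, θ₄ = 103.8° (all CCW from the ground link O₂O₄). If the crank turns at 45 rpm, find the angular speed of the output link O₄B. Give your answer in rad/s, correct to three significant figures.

ω₂ = 4.712 rad/s (from 45 rpm).
Differentiating the loop-closure r₂e^{iθ₂}+r₃e^{iθ₃}=r₁+r₄e^{iθ₄} gives r₂ω₂e^{iθ₂}+r₃ω₃e^{iθ₃}=r₄ω₄e^{iθ₄}.
Eliminating the other unknown: ω₄ = r₂ω₂ sin(θ₂−θ₃) / [r₄ sin(θ₄−θ₃)].
Numerator sine = +0.94552; denominator sine = +0.99966.
Result = 0.0156·4.712·(+0.94552) / (0.0278·(+0.99966)) = +2.5012 rad/s; magnitude 2.5012 rad/s.

2.50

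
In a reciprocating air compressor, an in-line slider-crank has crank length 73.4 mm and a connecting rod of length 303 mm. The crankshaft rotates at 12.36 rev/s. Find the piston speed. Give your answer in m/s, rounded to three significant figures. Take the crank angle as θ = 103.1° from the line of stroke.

5.24

ω = 2π·12.4 = 77.66 rad/s
For an in-line slider-crank, x = r cosθ + √(L² − r² sin²θ), so v = −rω sinθ·[1 + r cosθ/√(L² − r² sin²θ)].
With r = 0.0734 m, L = 0.303 m, θ = 103.1°: √(L² − r² sin²θ) = 0.29445 m.
v = −0.0734·77.66·0.97398·[1 + 0.0734·-0.22665/0.29445] = -5.2382 m/s.
|v| = 5.2382 m/s.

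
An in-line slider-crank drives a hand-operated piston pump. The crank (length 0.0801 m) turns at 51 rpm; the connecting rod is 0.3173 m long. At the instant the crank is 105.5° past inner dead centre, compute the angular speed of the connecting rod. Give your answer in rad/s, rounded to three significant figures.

ω = 5.341 rad/s (converted from 51 rpm).
The rod makes angle φ with the slider axis where L sinφ = r sinθ; differentiating, L cosφ·φ̇ = r ω cosθ.
L cosφ = √(L² − r² sin²θ) = 0.30777 m.
|ω_rod| = r ω |cosθ| / √(L² − r² sin²θ) = 0.0801·5.341·0.26724/0.30777 = 0.37145 rad/s.

0.371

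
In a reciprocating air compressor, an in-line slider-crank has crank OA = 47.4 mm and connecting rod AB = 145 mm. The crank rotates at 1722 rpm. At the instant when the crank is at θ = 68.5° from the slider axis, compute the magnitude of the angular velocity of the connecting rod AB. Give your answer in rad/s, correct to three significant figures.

ω = 180.3 rad/s (converted from 1722 rpm).
The rod makes angle φ with the slider axis where L sinφ = r sinθ; differentiating, L cosφ·φ̇ = r ω cosθ.
L cosφ = √(L² − r² sin²θ) = 0.13813 m.
|ω_rod| = r ω |cosθ| / √(L² − r² sin²θ) = 0.0474·180.3·0.36650/0.13813 = 22.679 rad/s.

22.7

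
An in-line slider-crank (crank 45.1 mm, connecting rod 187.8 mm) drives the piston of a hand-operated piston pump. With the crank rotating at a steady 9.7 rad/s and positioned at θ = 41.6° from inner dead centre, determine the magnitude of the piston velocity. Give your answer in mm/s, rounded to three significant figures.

343

ω = 9.7 rad/s
For an in-line slider-crank, x = r cosθ + √(L² − r² sin²θ), so v = −rω sinθ·[1 + r cosθ/√(L² − r² sin²θ)].
With r = 0.0451 m, L = 0.1878 m, θ = 41.6°: √(L² − r² sin²θ) = 0.1854 m.
v = −0.0451·9.7·0.66393·[1 + 0.0451·0.74780/0.1854] = -0.34328 m/s.
|v| = 0.34328 m/s = 343.28 mm/s.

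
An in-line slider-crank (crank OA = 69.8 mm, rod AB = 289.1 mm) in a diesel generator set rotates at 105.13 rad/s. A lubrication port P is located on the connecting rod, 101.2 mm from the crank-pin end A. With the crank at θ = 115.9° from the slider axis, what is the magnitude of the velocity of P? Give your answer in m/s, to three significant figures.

6.68

ω = 105.1 rad/s.  Crank-pin speed |V_A| = rω = 7.3381 m/s, perpendicular to OA.
Rod angle: sinφ = −(r/L) sinθ ⇒ φ = -12.544°; ω_rod = −rω cosθ/√(L²−r²sin²θ) = +11.358 rad/s.
V_P = V_A + ω_rod × AP, with AP = 0.1012 m along the rod.
Components: V_Px = −rω sinθ − a·ω_rod·sinφ = -6.3514 m/s;  V_Py = rω cosθ + a·ω_rod·cosφ = -2.0833 m/s.
|V_P| = √(V_Px² + V_Py²) = 6.6843 m/s.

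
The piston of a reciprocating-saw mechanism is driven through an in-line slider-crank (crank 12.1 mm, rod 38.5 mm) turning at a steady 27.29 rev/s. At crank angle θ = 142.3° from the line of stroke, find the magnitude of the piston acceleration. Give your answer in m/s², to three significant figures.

250

ω = 2π·27.3 = 171.5 rad/s
x(θ) = r cosθ + √(L² − r² sin²θ); with ω constant, a = ω²·d²x/dθ².
d²x/dθ² = −r cosθ − r²(cos2θ)/√u − r⁴ sin²2θ/(4u^{3/2}),  u = L² − r² sin²θ = 0.0014275 m².
Substituting r = 0.0121 m, L = 0.0385 m, θ = 142.3°: d²x/dθ² = +0.008504 m.
a = ω²·d²x/dθ² = (171.5)²·(+0.008504) = +250.03 m/s²;  |a| = 250.03 m/s².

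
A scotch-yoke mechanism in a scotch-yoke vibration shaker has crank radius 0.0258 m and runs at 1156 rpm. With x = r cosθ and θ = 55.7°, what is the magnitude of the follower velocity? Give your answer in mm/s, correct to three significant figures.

2580

ω = 121.1 rad/s (from 1156 rpm).
x = r cosθ ⇒ ẋ = −rω sinθ.
|v| = rω|sinθ| = 0.0258·121.1·|sin 55.7°| = 2.5801 m/s = 2580.1 mm/s.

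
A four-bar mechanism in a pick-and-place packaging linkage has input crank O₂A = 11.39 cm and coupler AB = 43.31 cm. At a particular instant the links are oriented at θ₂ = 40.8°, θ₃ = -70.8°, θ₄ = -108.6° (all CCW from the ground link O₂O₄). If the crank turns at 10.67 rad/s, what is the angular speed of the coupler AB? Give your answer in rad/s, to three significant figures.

ω₂ = 10.67 rad/s
Differentiating the loop-closure r₂e^{iθ₂}+r₃e^{iθ₃}=r₁+r₄e^{iθ₄} gives r₂ω₂e^{iθ₂}+r₃ω₃e^{iθ₃}=r₄ω₄e^{iθ₄}.
Eliminating the other unknown: ω₃ = r₂ω₂ sin(θ₄−θ₂) / [r₃ sin(θ₃−θ₄)].
Numerator sine = -0.50904; denominator sine = +0.61291.
Result = 0.1139·10.67·(-0.50904) / (0.4331·(+0.61291)) = -2.3306 rad/s; magnitude 2.3306 rad/s.

2.33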